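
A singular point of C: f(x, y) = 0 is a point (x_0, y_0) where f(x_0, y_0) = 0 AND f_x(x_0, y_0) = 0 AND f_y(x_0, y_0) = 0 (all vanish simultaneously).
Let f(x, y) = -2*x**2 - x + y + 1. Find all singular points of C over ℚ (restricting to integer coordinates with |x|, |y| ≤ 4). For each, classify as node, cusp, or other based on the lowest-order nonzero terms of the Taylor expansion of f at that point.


No singular points in the scanned grid; C is smooth there.

Compute partial derivatives:
  f_x = -4*x - 1.
  f_y = 1.
f_y = 1 is a nonzero constant, so f_y never vanishes: no point (x, y) can satisfy f = f_x = f_y = 0. In particular no (x, y) ∈ {−4, ..., 4}² is singular; the curve is smooth.


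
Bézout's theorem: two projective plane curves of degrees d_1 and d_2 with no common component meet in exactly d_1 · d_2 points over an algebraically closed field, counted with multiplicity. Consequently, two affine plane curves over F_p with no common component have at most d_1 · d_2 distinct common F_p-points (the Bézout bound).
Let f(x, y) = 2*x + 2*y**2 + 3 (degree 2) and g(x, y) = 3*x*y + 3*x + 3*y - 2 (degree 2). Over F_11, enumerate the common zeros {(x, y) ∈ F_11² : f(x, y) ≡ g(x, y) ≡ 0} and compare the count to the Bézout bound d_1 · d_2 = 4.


Common zeros: ∅; count = 0; Bézout bound = 4.

deg(f) = 2, deg(g) = 2, so Bézout bound = 4.
Scan x ∈ F_11. For each x, list the y ∈ F_11 with f(x, y) ≡ 0 and those with g(x, y) ≡ 0 (mod 11); the common zeros in that column are the intersection.
  x = 0: f ≡ 0 at y ∈ {2, 9}; g ≡ 0 at y ∈ {8}; common: ∅.
  x = 1: f ≡ 0 at y ∈ {5, 6}; g ≡ 0 at y ∈ {9}; common: ∅.
  x = 2: f ≡ 0 at y ∈ ∅; g ≡ 0 at y ∈ {2}; common: ∅.
  x = 3: f ≡ 0 at y ∈ {1, 10}; g ≡ 0 at y ∈ {4}; common: ∅.
  x = 4: f ≡ 0 at y ∈ {0}; g ≡ 0 at y ∈ {3}; common: ∅.
  x = 5: f ≡ 0 at y ∈ ∅; g ≡ 0 at y ∈ {6}; common: ∅.
  x = 6: f ≡ 0 at y ∈ {3, 8}; g ≡ 0 at y ∈ {5}; common: ∅.
  x = 7: f ≡ 0 at y ∈ ∅; g ≡ 0 at y ∈ {7}; common: ∅.
  x = 8: f ≡ 0 at y ∈ ∅; g ≡ 0 at y ∈ {0}; common: ∅.
  x = 9: f ≡ 0 at y ∈ ∅; g ≡ 0 at y ∈ {1}; common: ∅.
  x = 10: f ≡ 0 at y ∈ {4, 7}; g ≡ 0 at y ∈ ∅; common: ∅.
Collecting: common zeros = ∅, so the count is 0.
Comparison with the Bézout bound: 0 ≤ 4 = deg(f)·deg(g), as expected for curves with no common component (the affine F_11-count falls short of the bound because intersections may lie at infinity, over extension fields, or carry multiplicity).


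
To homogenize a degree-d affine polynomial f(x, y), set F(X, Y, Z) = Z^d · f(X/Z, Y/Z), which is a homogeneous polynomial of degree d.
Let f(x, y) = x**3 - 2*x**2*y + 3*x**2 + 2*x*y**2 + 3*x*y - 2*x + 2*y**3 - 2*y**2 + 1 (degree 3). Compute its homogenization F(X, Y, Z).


F(X, Y, Z) = X**3 - 2*X**2*Y + 3*X**2*Z + 2*X*Y**2 + 3*X*Y*Z - 2*X*Z**2 + 2*Y**3 - 2*Y**2*Z + Z**3

deg(f) = 3.
Substitute x = X/Z, y = Y/Z into f, then multiply by Z^3.
  monomial 1·x^3·y^0 ↦ 1·X^3·Y^0·Z^0.
  monomial -2·x^2·y^1 ↦ -2·X^2·Y^1·Z^0.
  monomial 3·x^2·y^0 ↦ 3·X^2·Y^0·Z^1.
  monomial 2·x^1·y^2 ↦ 2·X^1·Y^2·Z^0.
  monomial 3·x^1·y^1 ↦ 3·X^1·Y^1·Z^1.
  monomial -2·x^1·y^0 ↦ -2·X^1·Y^0·Z^2.
  monomial 2·x^0·y^3 ↦ 2·X^0·Y^3·Z^0.
  monomial -2·x^0·y^2 ↦ -2·X^0·Y^2·Z^1.
  monomial 1·x^0·y^0 ↦ 1·X^0·Y^0·Z^3.
Collecting: F(X, Y, Z) = X**3 - 2*X**2*Y + 3*X**2*Z + 2*X*Y**2 + 3*X*Y*Z - 2*X*Z**2 + 2*Y**3 - 2*Y**2*Z + Z**3.


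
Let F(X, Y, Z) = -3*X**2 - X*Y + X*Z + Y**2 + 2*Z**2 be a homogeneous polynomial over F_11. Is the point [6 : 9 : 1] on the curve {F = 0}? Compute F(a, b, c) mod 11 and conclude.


F(6,9,1) ≡ 4 (mod 11); P is NOT on the curve.

Evaluate F(6, 9, 1) term-by-term (mod 11).
  -3*X**2 ↦ -3·36·1·1 = -108
  -X*Y ↦ -1·6·9·1 = -54
  X*Z ↦ 1·6·1·1 = 6
  Y**2 ↦ 1·1·81·1 = 81
  2*Z**2 ↦ 2·1·1·1 = 2
Sum: F(6, 9, 1) = (-108) + (-54) + (6) + (81) + (2) = -73.
Reducing mod 11: -73 ≡ 4 (mod 11).
Since F(a, b, c) ≡ 4 ≠ 0 (mod 11), P does NOT lie on the curve.


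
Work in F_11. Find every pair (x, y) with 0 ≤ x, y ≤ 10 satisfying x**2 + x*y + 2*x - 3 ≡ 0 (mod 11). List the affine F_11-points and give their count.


Affine F_11-points: {(1, 0), (2, 3), (3, 7), (4, 3), (5, 9), (6, 9), (7, 4), (8, 0), (9, 4), (10, 7)}; count = 10.

For each of the 121 pairs (x, y) ∈ F_11², evaluate f(x, y) mod 11. Record the zeros.
  x = 0: [0↦8, 1↦8, 2↦8, 3↦8, 4↦8, 5↦8, 6↦8, 7↦8, 8↦8, 9↦8, 10↦8]  zeros at y ∈ ∅
  x = 1: [0↦0, 1↦1, 2↦2, 3↦3, 4↦4, 5↦5, 6↦6, 7↦7, 8↦8, 9↦9, 10↦10]  zeros at y ∈ {0}
  x = 2: [0↦5, 1↦7, 2↦9, 3↦0, 4↦2, 5↦4, 6↦6, 7↦8, 8↦10, 9↦1, 10↦3]  zeros at y ∈ {3}
  x = 3: [0↦1, 1↦4, 2↦7, 3↦10, 4↦2, 5↦5, 6↦8, 7↦0, 8↦3, 9↦6, 10↦9]  zeros at y ∈ {7}
  x = 4: [0↦10, 1↦3, 2↦7, 3↦0, 4↦4, 5↦8, 6↦1, 7↦5, 8↦9, 9↦2, 10↦6]  zeros at y ∈ {3}
  x = 5: [0↦10, 1↦4, 2↦9, 3↦3, 4↦8, 5↦2, 6↦7, 7↦1, 8↦6, 9↦0, 10↦5]  zeros at y ∈ {9}
  x = 6: [0↦1, 1↦7, 2↦2, 3↦8, 4↦3, 5↦9, 6↦4, 7↦10, 8↦5, 9↦0, 10↦6]  zeros at y ∈ {9}
  x = 7: [0↦5, 1↦1, 2↦8, 3↦4, 4↦0, 5↦7, 6↦3, 7↦10, 8↦6, 9↦2, 10↦9]  zeros at y ∈ {4}
  x = 8: [0↦0, 1↦8, 2↦5, 3↦2, 4↦10, 5↦7, 6↦4, 7↦1, 8↦9, 9↦6, 10↦3]  zeros at y ∈ {0}
  x = 9: [0↦8, 1↦6, 2↦4, 3↦2, 4↦0, 5↦9, 6↦7, 7↦5, 8↦3, 9↦1, 10↦10]  zeros at y ∈ {4}
  x = 10: [0↦7, 1↦6, 2↦5, 3↦4, 4↦3, 5↦2, 6↦1, 7↦0, 8↦10, 9↦9, 10↦8]  zeros at y ∈ {7}
Collecting zeros: affine points = {(1, 0), (2, 3), (3, 7), (4, 3), (5, 9), (6, 9), (7, 4), (8, 0), (9, 4), (10, 7)}.
Total count |C(F_11)_aff| = 10.


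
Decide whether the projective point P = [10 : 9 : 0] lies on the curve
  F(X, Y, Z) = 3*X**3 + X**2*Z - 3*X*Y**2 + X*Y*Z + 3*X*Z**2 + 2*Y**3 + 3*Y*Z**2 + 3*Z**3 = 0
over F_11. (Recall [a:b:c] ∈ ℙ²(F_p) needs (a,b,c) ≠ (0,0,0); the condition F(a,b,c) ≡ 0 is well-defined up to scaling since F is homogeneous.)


F(10,9,0) ≡ 4 (mod 11); P is NOT on the curve.

Evaluate F(10, 9, 0) term-by-term (mod 11).
  3*X**3 ↦ 3·1000·1·1 = 3000
  X**2*Z ↦ 1·100·1·0 = 0
  -3*X*Y**2 ↦ -3·10·81·1 = -2430
  X*Y*Z ↦ 1·10·9·0 = 0
  3*X*Z**2 ↦ 3·10·1·0 = 0
  2*Y**3 ↦ 2·1·729·1 = 1458
  3*Y*Z**2 ↦ 3·1·9·0 = 0
  3*Z**3 ↦ 3·1·1·0 = 0
Sum: F(10, 9, 0) = (3000) + (0) + (-2430) + (0) + (0) + (1458) + (0) + (0) = 2028.
Reducing mod 11: 2028 ≡ 4 (mod 11).
Since F(a, b, c) ≡ 4 ≠ 0 (mod 11), P does NOT lie on the curve.


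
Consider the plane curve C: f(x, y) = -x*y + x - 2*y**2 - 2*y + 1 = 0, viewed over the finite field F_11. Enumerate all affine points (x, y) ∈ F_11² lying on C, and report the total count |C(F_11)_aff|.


Affine F_11-points: {(0, 2), (0, 8), (1, 6), (1, 9), (5, 3), (5, 10), (9, 4), (9, 7), (10, 0), (10, 5)}; count = 10.

For each of the 121 pairs (x, y) ∈ F_11², evaluate f(x, y) mod 11. Record the zeros.
  x = 0: [0↦1, 1↦8, 2↦0, 3↦10, 4↦5, 5↦7, 6↦5, 7↦10, 8↦0, 9↦8, 10↦1]  zeros at y ∈ {2, 8}
  x = 1: [0↦2, 1↦8, 2↦10, 3↦8, 4↦2, 5↦3, 6↦0, 7↦4, 8↦4, 9↦0, 10↦3]  zeros at y ∈ {6, 9}
  x = 2: [0↦3, 1↦8, 2↦9, 3↦6, 4↦10, 5↦10, 6↦6, 7↦9, 8↦8, 9↦3, 10↦5]  zeros at y ∈ ∅
  x = 3: [0↦4, 1↦8, 2↦8, 3↦4, 4↦7, 5↦6, 6↦1, 7↦3, 8↦1, 9↦6, 10↦7]  zeros at y ∈ ∅
  x = 4: [0↦5, 1↦8, 2↦7, 3↦2, 4↦4, 5↦2, 6↦7, 7↦8, 8↦5, 9↦9, 10↦9]  zeros at y ∈ ∅
  x = 5: [0↦6, 1↦8, 2↦6, 3↦0, 4↦1, 5↦9, 6↦2, 7↦2, 8↦9, 9↦1, 10↦0]  zeros at y ∈ {3, 10}
  x = 6: [0↦7, 1↦8, 2↦5, 3↦9, 4↦9, 5↦5, 6↦8, 7↦7, 8↦2, 9↦4, 10↦2]  zeros at y ∈ ∅
  x = 7: [0↦8, 1↦8, 2↦4, 3↦7, 4↦6, 5↦1, 6↦3, 7↦1, 8↦6, 9↦7, 10↦4]  zeros at y ∈ ∅
  x = 8: [0↦9, 1↦8, 2↦3, 3↦5, 4↦3, 5↦8, 6↦9, 7↦6, 8↦10, 9↦10, 10↦6]  zeros at y ∈ ∅
  x = 9: [0↦10, 1↦8, 2↦2, 3↦3, 4↦0, 5↦4, 6↦4, 7↦0, 8↦3, 9↦2, 10↦8]  zeros at y ∈ {4, 7}
  x = 10: [0↦0, 1↦8, 2↦1, 3↦1, 4↦8, 5↦0, 6↦10, 7↦5, 8↦7, 9↦5, 10↦10]  zeros at y ∈ {0, 5}
Collecting zeros: affine points = {(0, 2), (0, 8), (1, 6), (1, 9), (5, 3), (5, 10), (9, 4), (9, 7), (10, 0), (10, 5)}.
Total count |C(F_11)_aff| = 10.


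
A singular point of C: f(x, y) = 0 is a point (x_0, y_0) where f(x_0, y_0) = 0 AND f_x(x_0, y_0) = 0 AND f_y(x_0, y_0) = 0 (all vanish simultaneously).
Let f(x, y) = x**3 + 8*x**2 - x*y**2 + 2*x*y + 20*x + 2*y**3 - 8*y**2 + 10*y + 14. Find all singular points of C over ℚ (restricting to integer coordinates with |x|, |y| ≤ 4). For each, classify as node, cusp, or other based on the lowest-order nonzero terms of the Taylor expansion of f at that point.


Singular points: {(-3, 1)}; classification: node.

Compute partial derivatives:
  f_x = 3*x**2 + 16*x - y**2 + 2*y + 20.
  f_y = -2*x*y + 2*x + 6*y**2 - 16*y + 10.
Scan x_0 ∈ {−4, ..., 4}. For each x_0, f_y(x_0, y) is a polynomial in y; find its integer roots y ∈ {−4, ..., 4}, then test f_x and f at those candidates.
  x = -4: f_y(-4, y) = 6*y**2 - 8*y + 2; vanishes at y ∈ {1}. (-4, 1): f_x = 5 ≠ 0.
  x = -3: f_y(-3, y) = 6*y**2 - 10*y + 4; vanishes at y ∈ {1}. (-3, 1): f_x = 0, f = 0 — SINGULAR.
  x = -2: f_y(-2, y) = 6*y**2 - 12*y + 6; vanishes at y ∈ {1}. (-2, 1): f_x = 1 ≠ 0.
  x = -1: f_y(-1, y) = 6*y**2 - 14*y + 8; vanishes at y ∈ {1}. (-1, 1): f_x = 8 ≠ 0.
  x = 0: f_y(0, y) = 6*y**2 - 16*y + 10; vanishes at y ∈ {1}. (0, 1): f_x = 21 ≠ 0.
  x = 1: f_y(1, y) = 6*y**2 - 18*y + 12; vanishes at y ∈ {1, 2}. (1, 1): f_x = 40 ≠ 0; (1, 2): f_x = 39 ≠ 0.
  x = 2: f_y(2, y) = 6*y**2 - 20*y + 14; vanishes at y ∈ {1}. (2, 1): f_x = 65 ≠ 0.
  x = 3: f_y(3, y) = 6*y**2 - 22*y + 16; vanishes at y ∈ {1}. (3, 1): f_x = 96 ≠ 0.
  x = 4: f_y(4, y) = 6*y**2 - 24*y + 18; vanishes at y ∈ {1, 3}. (4, 1): f_x = 133 ≠ 0; (4, 3): f_x = 129 ≠ 0.
Only singular point on the grid: (-3, 1).
Classify: substitute x = -3 + u, y = 1 + v and expand: f = u**3 - u**2 - u*v**2 + 2*v**3 + v**2.
No constant or linear terms (consistent with a singular point). Quadratic part: -u**2 + v**2. Cubic part: u**3 - u*v**2 + 2*v**3.
The quadratic part v**2 - u**2 = (v − u)(v + u) splits into two distinct linear factors, so there are two distinct tangent lines y − 1 = ±(x − -3) — this is a node (ordinary double point).
Classification: node.


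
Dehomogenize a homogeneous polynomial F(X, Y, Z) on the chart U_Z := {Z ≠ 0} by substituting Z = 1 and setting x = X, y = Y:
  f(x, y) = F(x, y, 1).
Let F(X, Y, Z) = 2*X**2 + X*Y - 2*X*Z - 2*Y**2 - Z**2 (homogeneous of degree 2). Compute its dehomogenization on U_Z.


f(x, y) = 2*x**2 + x*y - 2*x - 2*y**2 - 1

On U_Z we set Z = 1. Each monomial c·X^i·Y^j·Z^k in F becomes c·x^i·y^j·1^k = c·x^i·y^j.
Substituting Z = 1: F(X, Y, 1) = 2*x**2 + x*y - 2*x - 2*y**2 - 1.
Note: deg(f) ≤ deg(F) = 2; strict inequality happens when F is divisible by Z (lost terms).


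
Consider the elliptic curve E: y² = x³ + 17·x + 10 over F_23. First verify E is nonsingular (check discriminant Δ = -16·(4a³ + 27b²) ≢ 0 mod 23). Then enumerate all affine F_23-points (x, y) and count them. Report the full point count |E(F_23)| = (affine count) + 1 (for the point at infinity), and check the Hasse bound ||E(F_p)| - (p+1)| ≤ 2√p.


Affine points = {(2, 11), (2, 12), (4, 2), (4, 21), (5, 6), (5, 17), (6, 11), (6, 12), (7, 9), (7, 14), (9, 8), (9, 15), (13, 6), (13, 17), (14, 5), (14, 18), (15, 11), (15, 12), (16, 10), (16, 13), (19, 4), (19, 19), (20, 1), (20, 22)}; affine count = 24; |E(F_23)| = 25.

Discriminant check: Δ ∝ 4a³ + 27b² = 4·17³ + 27·10² = 4·4913 + 27·100 ≡ 19 (mod 23). Nonzero ⇒ E is nonsingular.
For each x ∈ F_23, compute rhs = x³ + 17·x + 10 mod 23, then count y ∈ F_23 with y² ≡ rhs.
  x = 0: rhs = 10, matching y values: none (0 points).
  x = 1: rhs = 5, matching y values: none (0 points).
  x = 2: rhs = 6, matching y values: 11, 12 (2 points).
  x = 3: rhs = 19, matching y values: none (0 points).
  x = 4: rhs = 4, matching y values: 2, 21 (2 points).
  x = 5: rhs = 13, matching y values: 6, 17 (2 points).
  x = 6: rhs = 6, matching y values: 11, 12 (2 points).
  x = 7: rhs = 12, matching y values: 9, 14 (2 points).
  x = 8: rhs = 14, matching y values: none (0 points).
  x = 9: rhs = 18, matching y values: 8, 15 (2 points).
  x = 10: rhs = 7, matching y values: none (0 points).
  x = 11: rhs = 10, matching y values: none (0 points).
  x = 12: rhs = 10, matching y values: none (0 points).
  x = 13: rhs = 13, matching y values: 6, 17 (2 points).
  x = 14: rhs = 2, matching y values: 5, 18 (2 points).
  x = 15: rhs = 6, matching y values: 11, 12 (2 points).
  x = 16: rhs = 8, matching y values: 10, 13 (2 points).
  x = 17: rhs = 14, matching y values: none (0 points).
  x = 18: rhs = 7, matching y values: none (0 points).
  x = 19: rhs = 16, matching y values: 4, 19 (2 points).
  x = 20: rhs = 1, matching y values: 1, 22 (2 points).
  x = 21: rhs = 14, matching y values: none (0 points).
  x = 22: rhs = 15, matching y values: none (0 points).
Total affine count: 24.
Full point count |E(F_23)| = 24 + 1 = 25.
Hasse bound: |25 − (23+1)| = |1| = 1 ≤ 2√23 ≈ 9.5917 ✓.


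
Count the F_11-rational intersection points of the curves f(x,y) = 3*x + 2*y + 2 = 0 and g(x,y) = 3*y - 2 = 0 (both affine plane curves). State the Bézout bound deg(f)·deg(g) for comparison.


Common zeros: {(5, 8)}; count = 1; Bézout bound = 1.

deg(f) = 1, deg(g) = 1, so Bézout bound = 1.
Scan x ∈ F_11. For each x, list the y ∈ F_11 with f(x, y) ≡ 0 and those with g(x, y) ≡ 0 (mod 11); the common zeros in that column are the intersection.
  x = 0: f ≡ 0 at y ∈ {10}; g ≡ 0 at y ∈ {8}; common: ∅.
  x = 1: f ≡ 0 at y ∈ {3}; g ≡ 0 at y ∈ {8}; common: ∅.
  x = 2: f ≡ 0 at y ∈ {7}; g ≡ 0 at y ∈ {8}; common: ∅.
  x = 3: f ≡ 0 at y ∈ {0}; g ≡ 0 at y ∈ {8}; common: ∅.
  x = 4: f ≡ 0 at y ∈ {4}; g ≡ 0 at y ∈ {8}; common: ∅.
  x = 5: f ≡ 0 at y ∈ {8}; g ≡ 0 at y ∈ {8}; common: {8}.
  x = 6: f ≡ 0 at y ∈ {1}; g ≡ 0 at y ∈ {8}; common: ∅.
  x = 7: f ≡ 0 at y ∈ {5}; g ≡ 0 at y ∈ {8}; common: ∅.
  x = 8: f ≡ 0 at y ∈ {9}; g ≡ 0 at y ∈ {8}; common: ∅.
  x = 9: f ≡ 0 at y ∈ {2}; g ≡ 0 at y ∈ {8}; common: ∅.
  x = 10: f ≡ 0 at y ∈ {6}; g ≡ 0 at y ∈ {8}; common: ∅.
Collecting: common zeros = {(5, 8)}, so the count is 1.
Comparison with the Bézout bound: 1 ≤ 1 = deg(f)·deg(g), as expected for curves with no common component (the bound is attained).


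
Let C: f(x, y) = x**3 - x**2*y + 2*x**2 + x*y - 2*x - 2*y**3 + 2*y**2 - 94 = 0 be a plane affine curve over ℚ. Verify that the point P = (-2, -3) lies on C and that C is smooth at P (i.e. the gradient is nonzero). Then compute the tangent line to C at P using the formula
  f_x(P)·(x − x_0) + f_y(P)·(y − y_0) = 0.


Tangent line at P: -13*x - 72*y - 242 = 0.

Step 1: f(-2, -3) = 0, so P lies on C.
Step 2: partial derivatives
  f_x(x, y) = 3*x**2 - 2*x*y + 4*x + y - 2, f_y(x, y) = -x**2 + x - 6*y**2 + 4*y.
  f_x(P) = -13, f_y(P) = -72 (gradient nonzero, so P is smooth).
Step 3: tangent line at P: -13·(x − -2) + -72·(y − -3) = 0.
Expanding: -13*x - 72*y - 242 = 0.


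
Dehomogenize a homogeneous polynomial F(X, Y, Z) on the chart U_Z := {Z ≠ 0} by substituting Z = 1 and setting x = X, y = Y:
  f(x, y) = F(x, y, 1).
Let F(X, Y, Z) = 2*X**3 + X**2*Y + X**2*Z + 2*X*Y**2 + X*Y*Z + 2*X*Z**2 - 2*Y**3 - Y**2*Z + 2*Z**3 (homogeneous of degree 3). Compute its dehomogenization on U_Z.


f(x, y) = 2*x**3 + x**2*y + x**2 + 2*x*y**2 + x*y + 2*x - 2*y**3 - y**2 + 2

On U_Z we set Z = 1. Each monomial c·X^i·Y^j·Z^k in F becomes c·x^i·y^j·1^k = c·x^i·y^j.
Substituting Z = 1: F(X, Y, 1) = 2*x**3 + x**2*y + x**2 + 2*x*y**2 + x*y + 2*x - 2*y**3 - y**2 + 2.
Note: deg(f) ≤ deg(F) = 3; strict inequality happens when F is divisible by Z (lost terms).


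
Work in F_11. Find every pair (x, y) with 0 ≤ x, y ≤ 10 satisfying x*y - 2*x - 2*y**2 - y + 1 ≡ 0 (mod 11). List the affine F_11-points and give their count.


Affine F_11-points: {(0, 6), (0, 10), (1, 4), (1, 7), (6, 0), (6, 8), (7, 5), (7, 9), (9, 1), (9, 3)}; count = 10.

For each of the 121 pairs (x, y) ∈ F_11², evaluate f(x, y) mod 11. Record the zeros.
  x = 0: [0↦1, 1↦9, 2↦2, 3↦2, 4↦9, 5↦1, 6↦0, 7↦6, 8↦8, 9↦6, 10↦0]  zeros at y ∈ {6, 10}
  x = 1: [0↦10, 1↦8, 2↦2, 3↦3, 4↦0, 5↦4, 6↦4, 7↦0, 8↦3, 9↦2, 10↦8]  zeros at y ∈ {4, 7}
  x = 2: [0↦8, 1↦7, 2↦2, 3↦4, 4↦2, 5↦7, 6↦8, 7↦5, 8↦9, 9↦9, 10↦5]  zeros at y ∈ ∅
  x = 3: [0↦6, 1↦6, 2↦2, 3↦5, 4↦4, 5↦10, 6↦1, 7↦10, 8↦4, 9↦5, 10↦2]  zeros at y ∈ ∅
  x = 4: [0↦4, 1↦5, 2↦2, 3↦6, 4↦6, 5↦2, 6↦5, 7↦4, 8↦10, 9↦1, 10↦10]  zeros at y ∈ ∅
  x = 5: [0↦2, 1↦4, 2↦2, 3↦7, 4↦8, 5↦5, 6↦9, 7↦9, 8↦5, 9↦8, 10↦7]  zeros at y ∈ ∅
  x = 6: [0↦0, 1↦3, 2↦2, 3↦8, 4↦10, 5↦8, 6↦2, 7↦3, 8↦0, 9↦4, 10↦4]  zeros at y ∈ {0, 8}
  x = 7: [0↦9, 1↦2, 2↦2, 3↦9, 4↦1, 5↦0, 6↦6, 7↦8, 8↦6, 9↦0, 10↦1]  zeros at y ∈ {5, 9}
  x = 8: [0↦7, 1↦1, 2↦2, 3↦10, 4↦3, 5↦3, 6↦10, 7↦2, 8↦1, 9↦7, 10↦9]  zeros at y ∈ ∅
  x = 9: [0↦5, 1↦0, 2↦2, 3↦0, 4↦5, 5↦6, 6↦3, 7↦7, 8↦7, 9↦3, 10↦6]  zeros at y ∈ {1, 3}
  x = 10: [0↦3, 1↦10, 2↦2, 3↦1, 4↦7, 5↦9, 6↦7, 7↦1, 8↦2, 9↦10, 10↦3]  zeros at y ∈ ∅
Collecting zeros: affine points = {(0, 6), (0, 10), (1, 4), (1, 7), (6, 0), (6, 8), (7, 5), (7, 9), (9, 1), (9, 3)}.
Total count |C(F_11)_aff| = 10.


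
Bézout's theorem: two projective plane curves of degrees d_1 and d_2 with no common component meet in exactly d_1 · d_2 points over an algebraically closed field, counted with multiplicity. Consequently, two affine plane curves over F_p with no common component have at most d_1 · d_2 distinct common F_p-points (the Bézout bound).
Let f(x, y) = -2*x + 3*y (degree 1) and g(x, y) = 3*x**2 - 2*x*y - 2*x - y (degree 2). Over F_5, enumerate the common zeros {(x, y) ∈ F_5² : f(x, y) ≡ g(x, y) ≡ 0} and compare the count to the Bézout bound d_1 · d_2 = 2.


Common zeros: {(0, 0)}; count = 1; Bézout bound = 2.

deg(f) = 1, deg(g) = 2, so Bézout bound = 2.
Scan x ∈ F_5. For each x, list the y ∈ F_5 with f(x, y) ≡ 0 and those with g(x, y) ≡ 0 (mod 5); the common zeros in that column are the intersection.
  x = 0: f ≡ 0 at y ∈ {0}; g ≡ 0 at y ∈ {0}; common: {0}.
  x = 1: f ≡ 0 at y ∈ {4}; g ≡ 0 at y ∈ {2}; common: ∅.
  x = 2: f ≡ 0 at y ∈ {3}; g ≡ 0 at y ∈ ∅; common: ∅.
  x = 3: f ≡ 0 at y ∈ {2}; g ≡ 0 at y ∈ {3}; common: ∅.
  x = 4: f ≡ 0 at y ∈ {1}; g ≡ 0 at y ∈ {0}; common: ∅.
Collecting: common zeros = {(0, 0)}, so the count is 1.
Comparison with the Bézout bound: 1 ≤ 2 = deg(f)·deg(g), as expected for curves with no common component (the affine F_5-count falls short of the bound because intersections may lie at infinity, over extension fields, or carry multiplicity).


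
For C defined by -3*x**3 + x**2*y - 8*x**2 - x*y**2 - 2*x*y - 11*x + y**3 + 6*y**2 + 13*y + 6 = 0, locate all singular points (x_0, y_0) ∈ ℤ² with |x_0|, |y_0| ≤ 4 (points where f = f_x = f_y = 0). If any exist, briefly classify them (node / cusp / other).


Singular points: {(-1, -2)}; classification: node.

Compute partial derivatives:
  f_x = -9*x**2 + 2*x*y - 16*x - y**2 - 2*y - 11.
  f_y = x**2 - 2*x*y - 2*x + 3*y**2 + 12*y + 13.
Scan x_0 ∈ {−4, ..., 4}. For each x_0, f_y(x_0, y) is a polynomial in y; find its integer roots y ∈ {−4, ..., 4}, then test f_x and f at those candidates.
  x = -4: f_y(-4, y) = 3*y**2 + 20*y + 37; no integer root y with |y| ≤ 4.
  x = -3: f_y(-3, y) = 3*y**2 + 18*y + 28; no integer root y with |y| ≤ 4.
  x = -2: f_y(-2, y) = 3*y**2 + 16*y + 21; vanishes at y ∈ {-3}. (-2, -3): f_x = -6 ≠ 0.
  x = -1: f_y(-1, y) = 3*y**2 + 14*y + 16; vanishes at y ∈ {-2}. (-1, -2): f_x = 0, f = 0 — SINGULAR.
  x = 0: f_y(0, y) = 3*y**2 + 12*y + 13; no integer root y with |y| ≤ 4.
  x = 1: f_y(1, y) = 3*y**2 + 10*y + 12; no integer root y with |y| ≤ 4.
  x = 2: f_y(2, y) = 3*y**2 + 8*y + 13; no integer root y with |y| ≤ 4.
  x = 3: f_y(3, y) = 3*y**2 + 6*y + 16; no integer root y with |y| ≤ 4.
  x = 4: f_y(4, y) = 3*y**2 + 4*y + 21; no integer root y with |y| ≤ 4.
Only singular point on the grid: (-1, -2).
Classify: substitute x = -1 + u, y = -2 + v and expand: f = -3*u**3 + u**2*v - u**2 - u*v**2 + v**3 + v**2.
No constant or linear terms (consistent with a singular point). Quadratic part: -u**2 + v**2. Cubic part: -3*u**3 + u**2*v - u*v**2 + v**3.
The quadratic part v**2 - u**2 = (v − u)(v + u) splits into two distinct linear factors, so there are two distinct tangent lines y − -2 = ±(x − -1) — this is a node (ordinary double point).
Classification: node.


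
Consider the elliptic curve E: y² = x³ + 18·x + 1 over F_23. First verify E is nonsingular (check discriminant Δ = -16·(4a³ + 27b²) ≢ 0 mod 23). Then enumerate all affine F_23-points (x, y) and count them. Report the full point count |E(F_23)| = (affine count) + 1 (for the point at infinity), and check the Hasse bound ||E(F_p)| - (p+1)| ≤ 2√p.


Affine points = {(0, 1), (0, 22), (3, 6), (3, 17), (5, 3), (5, 20), (6, 7), (6, 16), (8, 6), (8, 17), (9, 8), (9, 15), (10, 10), (10, 13), (11, 9), (11, 14), (12, 6), (12, 17), (15, 9), (15, 14), (18, 4), (18, 19), (19, 7), (19, 16), (20, 9), (20, 14), (21, 7), (21, 16)}; affine count = 28; |E(F_23)| = 29.

Discriminant check: Δ ∝ 4a³ + 27b² = 4·18³ + 27·1² = 4·5832 + 27·1 ≡ 10 (mod 23). Nonzero ⇒ E is nonsingular.
For each x ∈ F_23, compute rhs = x³ + 18·x + 1 mod 23, then count y ∈ F_23 with y² ≡ rhs.
  x = 0: rhs = 1, matching y values: 1, 22 (2 points).
  x = 1: rhs = 20, matching y values: none (0 points).
  x = 2: rhs = 22, matching y values: none (0 points).
  x = 3: rhs = 13, matching y values: 6, 17 (2 points).
  x = 4: rhs = 22, matching y values: none (0 points).
  x = 5: rhs = 9, matching y values: 3, 20 (2 points).
  x = 6: rhs = 3, matching y values: 7, 16 (2 points).
  x = 7: rhs = 10, matching y values: none (0 points).
  x = 8: rhs = 13, matching y values: 6, 17 (2 points).
  x = 9: rhs = 18, matching y values: 8, 15 (2 points).
  x = 10: rhs = 8, matching y values: 10, 13 (2 points).
  x = 11: rhs = 12, matching y values: 9, 14 (2 points).
  x = 12: rhs = 13, matching y values: 6, 17 (2 points).
  x = 13: rhs = 17, matching y values: none (0 points).
  x = 14: rhs = 7, matching y values: none (0 points).
  x = 15: rhs = 12, matching y values: 9, 14 (2 points).
  x = 16: rhs = 15, matching y values: none (0 points).
  x = 17: rhs = 22, matching y values: none (0 points).
  x = 18: rhs = 16, matching y values: 4, 19 (2 points).
  x = 19: rhs = 3, matching y values: 7, 16 (2 points).
  x = 20: rhs = 12, matching y values: 9, 14 (2 points).
  x = 21: rhs = 3, matching y values: 7, 16 (2 points).
  x = 22: rhs = 5, matching y values: none (0 points).
Total affine count: 28.
Full point count |E(F_23)| = 28 + 1 = 29.
Hasse bound: |29 − (23+1)| = |5| = 5 ≤ 2√23 ≈ 9.5917 ✓.


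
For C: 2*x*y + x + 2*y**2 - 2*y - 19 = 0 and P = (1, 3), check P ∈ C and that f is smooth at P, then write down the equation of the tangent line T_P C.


Tangent line at P: 7*x + 12*y - 43 = 0.

Step 1: f(1, 3) = 0, so P lies on C.
Step 2: partial derivatives
  f_x(x, y) = 2*y + 1, f_y(x, y) = 2*x + 4*y - 2.
  f_x(P) = 7, f_y(P) = 12 (gradient nonzero, so P is smooth).
Step 3: tangent line at P: 7·(x − 1) + 12·(y − 3) = 0.
Expanding: 7*x + 12*y - 43 = 0.


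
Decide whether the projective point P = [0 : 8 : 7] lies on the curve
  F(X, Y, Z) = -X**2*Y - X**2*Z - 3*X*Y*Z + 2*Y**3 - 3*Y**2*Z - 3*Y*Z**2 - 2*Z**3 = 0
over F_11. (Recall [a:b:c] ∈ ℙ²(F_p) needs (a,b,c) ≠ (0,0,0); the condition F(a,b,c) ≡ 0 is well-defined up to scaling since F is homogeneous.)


F(0,8,7) ≡ 7 (mod 11); P is NOT on the curve.

Evaluate F(0, 8, 7) term-by-term (mod 11).
  -X**2*Y ↦ -1·0·8·1 = 0
  -X**2*Z ↦ -1·0·1·7 = 0
  -3*X*Y*Z ↦ -3·0·8·7 = 0
  2*Y**3 ↦ 2·1·512·1 = 1024
  -3*Y**2*Z ↦ -3·1·64·7 = -1344
  -3*Y*Z**2 ↦ -3·1·8·49 = -1176
  -2*Z**3 ↦ -2·1·1·343 = -686
Sum: F(0, 8, 7) = (0) + (0) + (0) + (1024) + (-1344) + (-1176) + (-686) = -2182.
Reducing mod 11: -2182 ≡ 7 (mod 11).
Since F(a, b, c) ≡ 7 ≠ 0 (mod 11), P does NOT lie on the curve.


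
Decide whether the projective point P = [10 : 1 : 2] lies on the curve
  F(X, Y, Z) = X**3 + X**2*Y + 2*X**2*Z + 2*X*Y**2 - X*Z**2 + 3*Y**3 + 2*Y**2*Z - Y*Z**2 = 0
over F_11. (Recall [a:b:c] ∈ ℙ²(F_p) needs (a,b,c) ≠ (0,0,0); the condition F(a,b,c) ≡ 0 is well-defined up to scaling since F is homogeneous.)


F(10,1,2) ≡ 9 (mod 11); P is NOT on the curve.

Evaluate F(10, 1, 2) term-by-term (mod 11).
  X**3 ↦ 1·1000·1·1 = 1000
  X**2*Y ↦ 1·100·1·1 = 100
  2*X**2*Z ↦ 2·100·1·2 = 400
  2*X*Y**2 ↦ 2·10·1·1 = 20
  -X*Z**2 ↦ -1·10·1·4 = -40
  3*Y**3 ↦ 3·1·1·1 = 3
  2*Y**2*Z ↦ 2·1·1·2 = 4
  -Y*Z**2 ↦ -1·1·1·4 = -4
Sum: F(10, 1, 2) = (1000) + (100) + (400) + (20) + (-40) + (3) + (4) + (-4) = 1483.
Reducing mod 11: 1483 ≡ 9 (mod 11).
Since F(a, b, c) ≡ 9 ≠ 0 (mod 11), P does NOT lie on the curve.


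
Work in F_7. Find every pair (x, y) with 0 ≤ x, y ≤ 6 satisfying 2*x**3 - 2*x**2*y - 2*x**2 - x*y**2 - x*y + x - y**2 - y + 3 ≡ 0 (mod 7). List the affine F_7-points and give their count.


Affine F_7-points: {(2, 2), (2, 6), (3, 0), (3, 5), (5, 3), (5, 4), (6, 6)}; count = 7.

For each of the 49 pairs (x, y) ∈ F_7², evaluate f(x, y) mod 7. Record the zeros.
  x = 0: [0↦3, 1↦1, 2↦4, 3↦5, 4↦4, 5↦1, 6↦3]  zeros at y ∈ ∅
  x = 1: [0↦4, 1↦5, 2↦2, 3↦2, 4↦5, 5↦4, 6↦6]  zeros at y ∈ ∅
  x = 2: [0↦6, 1↦6, 2↦0, 3↦2, 4↦5, 5↦2, 6↦0]  zeros at y ∈ {2, 6}
  x = 3: [0↦0, 1↦2, 2↦3, 3↦3, 4↦2, 5↦0, 6↦4]  zeros at y ∈ {0, 5}
  x = 4: [0↦5, 1↦5, 2↦2, 3↦3, 4↦1, 5↦3, 6↦2]  zeros at y ∈ ∅
  x = 5: [0↦5, 1↦6, 2↦2, 3↦0, 4↦0, 5↦2, 6↦6]  zeros at y ∈ {3, 4}
  x = 6: [0↦5, 1↦3, 2↦1, 3↦6, 4↦4, 5↦2, 6↦0]  zeros at y ∈ {6}
Collecting zeros: affine points = {(2, 2), (2, 6), (3, 0), (3, 5), (5, 3), (5, 4), (6, 6)}.
Total count |C(F_7)_aff| = 7.


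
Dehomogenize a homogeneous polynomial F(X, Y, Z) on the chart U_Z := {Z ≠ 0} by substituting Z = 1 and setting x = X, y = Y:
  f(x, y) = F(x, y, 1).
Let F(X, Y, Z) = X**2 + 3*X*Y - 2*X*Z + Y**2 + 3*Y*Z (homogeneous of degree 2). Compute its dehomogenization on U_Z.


f(x, y) = x**2 + 3*x*y - 2*x + y**2 + 3*y

On U_Z we set Z = 1. Each monomial c·X^i·Y^j·Z^k in F becomes c·x^i·y^j·1^k = c·x^i·y^j.
Substituting Z = 1: F(X, Y, 1) = x**2 + 3*x*y - 2*x + y**2 + 3*y.
Note: deg(f) ≤ deg(F) = 2; strict inequality happens when F is divisible by Z (lost terms).


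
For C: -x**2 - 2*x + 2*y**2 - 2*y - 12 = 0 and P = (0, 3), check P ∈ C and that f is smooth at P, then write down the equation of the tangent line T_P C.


Tangent line at P: -2*x + 10*y - 30 = 0.

Step 1: f(0, 3) = 0, so P lies on C.
Step 2: partial derivatives
  f_x(x, y) = -2*x - 2, f_y(x, y) = 4*y - 2.
  f_x(P) = -2, f_y(P) = 10 (gradient nonzero, so P is smooth).
Step 3: tangent line at P: -2·(x − 0) + 10·(y − 3) = 0.
Expanding: -2*x + 10*y - 30 = 0.


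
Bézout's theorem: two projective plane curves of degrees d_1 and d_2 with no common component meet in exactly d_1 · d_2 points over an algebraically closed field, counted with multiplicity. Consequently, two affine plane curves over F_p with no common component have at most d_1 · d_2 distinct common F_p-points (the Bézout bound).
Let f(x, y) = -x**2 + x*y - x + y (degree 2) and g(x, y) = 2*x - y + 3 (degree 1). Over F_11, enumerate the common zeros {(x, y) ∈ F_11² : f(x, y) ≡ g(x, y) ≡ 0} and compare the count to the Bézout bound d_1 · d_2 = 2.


Common zeros: {(8, 8), (10, 1)}; count = 2; Bézout bound = 2.

deg(f) = 2, deg(g) = 1, so Bézout bound = 2.
Scan x ∈ F_11. For each x, list the y ∈ F_11 with f(x, y) ≡ 0 and those with g(x, y) ≡ 0 (mod 11); the common zeros in that column are the intersection.
  x = 0: f ≡ 0 at y ∈ {0}; g ≡ 0 at y ∈ {3}; common: ∅.
  x = 1: f ≡ 0 at y ∈ {1}; g ≡ 0 at y ∈ {5}; common: ∅.
  x = 2: f ≡ 0 at y ∈ {2}; g ≡ 0 at y ∈ {7}; common: ∅.
  x = 3: f ≡ 0 at y ∈ {3}; g ≡ 0 at y ∈ {9}; common: ∅.
  x = 4: f ≡ 0 at y ∈ {4}; g ≡ 0 at y ∈ {0}; common: ∅.
  x = 5: f ≡ 0 at y ∈ {5}; g ≡ 0 at y ∈ {2}; common: ∅.
  x = 6: f ≡ 0 at y ∈ {6}; g ≡ 0 at y ∈ {4}; common: ∅.
  x = 7: f ≡ 0 at y ∈ {7}; g ≡ 0 at y ∈ {6}; common: ∅.
  x = 8: f ≡ 0 at y ∈ {8}; g ≡ 0 at y ∈ {8}; common: {8}.
  x = 9: f ≡ 0 at y ∈ {9}; g ≡ 0 at y ∈ {10}; common: ∅.
  x = 10: f ≡ 0 at y ∈ {0, 1, 2, 3, 4, 5, 6, 7, 8, 9, 10}; g ≡ 0 at y ∈ {1}; common: {1}.
Collecting: common zeros = {(8, 8), (10, 1)}, so the count is 2.
Comparison with the Bézout bound: 2 ≤ 2 = deg(f)·deg(g), as expected for curves with no common component (the bound is attained).


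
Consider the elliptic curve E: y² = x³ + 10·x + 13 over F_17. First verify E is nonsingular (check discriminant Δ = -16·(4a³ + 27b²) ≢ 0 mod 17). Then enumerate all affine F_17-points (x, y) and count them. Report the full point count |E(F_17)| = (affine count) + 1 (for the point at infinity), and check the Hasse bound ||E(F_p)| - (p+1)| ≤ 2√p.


Affine points = {(0, 8), (0, 9), (3, 6), (3, 11), (4, 7), (4, 10), (5, 1), (5, 16), (6, 0), (7, 1), (7, 16), (9, 4), (9, 13), (10, 5), (10, 12), (11, 3), (11, 14), (12, 5), (12, 12), (15, 6), (15, 11), (16, 6), (16, 11)}; affine count = 23; |E(F_17)| = 24.

Discriminant check: Δ ∝ 4a³ + 27b² = 4·10³ + 27·13² = 4·1000 + 27·169 ≡ 12 (mod 17). Nonzero ⇒ E is nonsingular.
For each x ∈ F_17, compute rhs = x³ + 10·x + 13 mod 17, then count y ∈ F_17 with y² ≡ rhs.
  x = 0: rhs = 13, matching y values: 8, 9 (2 points).
  x = 1: rhs = 7, matching y values: none (0 points).
  x = 2: rhs = 7, matching y values: none (0 points).
  x = 3: rhs = 2, matching y values: 6, 11 (2 points).
  x = 4: rhs = 15, matching y values: 7, 10 (2 points).
  x = 5: rhs = 1, matching y values: 1, 16 (2 points).
  x = 6: rhs = 0, matching y values: 0 (1 points).
  x = 7: rhs = 1, matching y values: 1, 16 (2 points).
  x = 8: rhs = 10, matching y values: none (0 points).
  x = 9: rhs = 16, matching y values: 4, 13 (2 points).
  x = 10: rhs = 8, matching y values: 5, 12 (2 points).
  x = 11: rhs = 9, matching y values: 3, 14 (2 points).
  x = 12: rhs = 8, matching y values: 5, 12 (2 points).
  x = 13: rhs = 11, matching y values: none (0 points).
  x = 14: rhs = 7, matching y values: none (0 points).
  x = 15: rhs = 2, matching y values: 6, 11 (2 points).
  x = 16: rhs = 2, matching y values: 6, 11 (2 points).
Total affine count: 23.
Full point count |E(F_17)| = 23 + 1 = 24.
Hasse bound: |24 − (17+1)| = |6| = 6 ≤ 2√17 ≈ 8.2462 ✓.


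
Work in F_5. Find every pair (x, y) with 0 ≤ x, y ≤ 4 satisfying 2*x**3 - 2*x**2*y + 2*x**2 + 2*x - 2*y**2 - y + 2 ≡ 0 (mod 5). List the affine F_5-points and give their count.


Affine F_5-points: {(2, 0), (2, 3), (3, 0), (3, 3), (4, 0), (4, 1)}; count = 6.

For each of the 25 pairs (x, y) ∈ F_5², evaluate f(x, y) mod 5. Record the zeros.
  x = 0: [0↦2, 1↦4, 2↦2, 3↦1, 4↦1]  zeros at y ∈ ∅
  x = 1: [0↦3, 1↦3, 2↦4, 3↦1, 4↦4]  zeros at y ∈ ∅
  x = 2: [0↦0, 1↦4, 2↦4, 3↦0, 4↦2]  zeros at y ∈ {0, 3}
  x = 3: [0↦0, 1↦4, 2↦4, 3↦0, 4↦2]  zeros at y ∈ {0, 3}
  x = 4: [0↦0, 1↦0, 2↦1, 3↦3, 4↦1]  zeros at y ∈ {0, 1}
Collecting zeros: affine points = {(2, 0), (2, 3), (3, 0), (3, 3), (4, 0), (4, 1)}.
Total count |C(F_5)_aff| = 6.


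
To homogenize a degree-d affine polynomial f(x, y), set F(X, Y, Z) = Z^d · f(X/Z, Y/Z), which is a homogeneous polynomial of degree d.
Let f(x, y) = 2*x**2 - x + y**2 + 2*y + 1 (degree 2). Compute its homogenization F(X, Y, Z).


F(X, Y, Z) = 2*X**2 - X*Z + Y**2 + 2*Y*Z + Z**2

deg(f) = 2.
Substitute x = X/Z, y = Y/Z into f, then multiply by Z^2.
  monomial 2·x^2·y^0 ↦ 2·X^2·Y^0·Z^0.
  monomial -1·x^1·y^0 ↦ -1·X^1·Y^0·Z^1.
  monomial 1·x^0·y^2 ↦ 1·X^0·Y^2·Z^0.
  monomial 2·x^0·y^1 ↦ 2·X^0·Y^1·Z^1.
  monomial 1·x^0·y^0 ↦ 1·X^0·Y^0·Z^2.
Collecting: F(X, Y, Z) = 2*X**2 - X*Z + Y**2 + 2*Y*Z + Z**2.


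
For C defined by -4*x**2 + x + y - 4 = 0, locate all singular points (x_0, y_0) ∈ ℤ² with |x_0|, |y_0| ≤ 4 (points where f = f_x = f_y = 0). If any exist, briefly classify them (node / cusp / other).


No singular points in the scanned grid; C is smooth there.

Compute partial derivatives:
  f_x = 1 - 8*x.
  f_y = 1.
f_y = 1 is a nonzero constant, so f_y never vanishes: no point (x, y) can satisfy f = f_x = f_y = 0. In particular no (x, y) ∈ {−4, ..., 4}² is singular; the curve is smooth.


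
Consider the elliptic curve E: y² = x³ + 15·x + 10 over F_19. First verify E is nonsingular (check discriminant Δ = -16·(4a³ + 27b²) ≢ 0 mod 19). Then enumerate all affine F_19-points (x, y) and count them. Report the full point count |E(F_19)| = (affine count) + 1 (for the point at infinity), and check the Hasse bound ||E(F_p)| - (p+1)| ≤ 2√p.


Affine points = {(1, 8), (1, 11), (3, 5), (3, 14), (4, 1), (4, 18), (5, 1), (5, 18), (9, 0), (10, 1), (10, 18), (11, 9), (11, 10), (14, 0), (15, 0)}; affine count = 15; |E(F_19)| = 16.

Discriminant check: Δ ∝ 4a³ + 27b² = 4·15³ + 27·10² = 4·3375 + 27·100 ≡ 12 (mod 19). Nonzero ⇒ E is nonsingular.
For each x ∈ F_19, compute rhs = x³ + 15·x + 10 mod 19, then count y ∈ F_19 with y² ≡ rhs.
  x = 0: rhs = 10, matching y values: none (0 points).
  x = 1: rhs = 7, matching y values: 8, 11 (2 points).
  x = 2: rhs = 10, matching y values: none (0 points).
  x = 3: rhs = 6, matching y values: 5, 14 (2 points).
  x = 4: rhs = 1, matching y values: 1, 18 (2 points).
  x = 5: rhs = 1, matching y values: 1, 18 (2 points).
  x = 6: rhs = 12, matching y values: none (0 points).
  x = 7: rhs = 2, matching y values: none (0 points).
  x = 8: rhs = 15, matching y values: none (0 points).
  x = 9: rhs = 0, matching y values: 0 (1 points).
  x = 10: rhs = 1, matching y values: 1, 18 (2 points).
  x = 11: rhs = 5, matching y values: 9, 10 (2 points).
  x = 12: rhs = 18, matching y values: none (0 points).
  x = 13: rhs = 8, matching y values: none (0 points).
  x = 14: rhs = 0, matching y values: 0 (1 points).
  x = 15: rhs = 0, matching y values: 0 (1 points).
  x = 16: rhs = 14, matching y values: none (0 points).
  x = 17: rhs = 10, matching y values: none (0 points).
  x = 18: rhs = 13, matching y values: none (0 points).
Total affine count: 15.
Full point count |E(F_19)| = 15 + 1 = 16.
Hasse bound: |16 − (19+1)| = |-4| = 4 ≤ 2√19 ≈ 8.7178 ✓.


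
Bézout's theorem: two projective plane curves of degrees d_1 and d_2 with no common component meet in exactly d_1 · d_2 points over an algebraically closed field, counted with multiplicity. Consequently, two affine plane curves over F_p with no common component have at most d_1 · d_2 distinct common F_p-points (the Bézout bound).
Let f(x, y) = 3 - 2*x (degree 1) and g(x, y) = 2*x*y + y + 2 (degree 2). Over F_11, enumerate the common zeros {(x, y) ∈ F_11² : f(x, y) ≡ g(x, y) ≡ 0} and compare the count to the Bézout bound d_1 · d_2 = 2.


Common zeros: {(7, 5)}; count = 1; Bézout bound = 2.

deg(f) = 1, deg(g) = 2, so Bézout bound = 2.
Scan x ∈ F_11. For each x, list the y ∈ F_11 with f(x, y) ≡ 0 and those with g(x, y) ≡ 0 (mod 11); the common zeros in that column are the intersection.
  x = 0: f ≡ 0 at y ∈ ∅; g ≡ 0 at y ∈ {9}; common: ∅.
  x = 1: f ≡ 0 at y ∈ ∅; g ≡ 0 at y ∈ {3}; common: ∅.
  x = 2: f ≡ 0 at y ∈ ∅; g ≡ 0 at y ∈ {4}; common: ∅.
  x = 3: f ≡ 0 at y ∈ ∅; g ≡ 0 at y ∈ {6}; common: ∅.
  x = 4: f ≡ 0 at y ∈ ∅; g ≡ 0 at y ∈ {1}; common: ∅.
  x = 5: f ≡ 0 at y ∈ ∅; g ≡ 0 at y ∈ ∅; common: ∅.
  x = 6: f ≡ 0 at y ∈ ∅; g ≡ 0 at y ∈ {10}; common: ∅.
  x = 7: f ≡ 0 at y ∈ {0, 1, 2, 3, 4, 5, 6, 7, 8, 9, 10}; g ≡ 0 at y ∈ {5}; common: {5}.
  x = 8: f ≡ 0 at y ∈ ∅; g ≡ 0 at y ∈ {7}; common: ∅.
  x = 9: f ≡ 0 at y ∈ ∅; g ≡ 0 at y ∈ {8}; common: ∅.
  x = 10: f ≡ 0 at y ∈ ∅; g ≡ 0 at y ∈ {2}; common: ∅.
Collecting: common zeros = {(7, 5)}, so the count is 1.
Comparison with the Bézout bound: 1 ≤ 2 = deg(f)·deg(g), as expected for curves with no common component (the affine F_11-count falls short of the bound because intersections may lie at infinity, over extension fields, or carry multiplicity).


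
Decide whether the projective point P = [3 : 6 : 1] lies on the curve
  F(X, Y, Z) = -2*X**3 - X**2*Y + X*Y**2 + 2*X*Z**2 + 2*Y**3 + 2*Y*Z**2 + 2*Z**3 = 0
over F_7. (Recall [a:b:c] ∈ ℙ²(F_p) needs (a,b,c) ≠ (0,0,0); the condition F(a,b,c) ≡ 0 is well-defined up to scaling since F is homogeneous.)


F(3,6,1) ≡ 4 (mod 7); P is NOT on the curve.

Evaluate F(3, 6, 1) term-by-term (mod 7).
  -2*X**3 ↦ -2·27·1·1 = -54
  -X**2*Y ↦ -1·9·6·1 = -54
  X*Y**2 ↦ 1·3·36·1 = 108
  2*X*Z**2 ↦ 2·3·1·1 = 6
  2*Y**3 ↦ 2·1·216·1 = 432
  2*Y*Z**2 ↦ 2·1·6·1 = 12
  2*Z**3 ↦ 2·1·1·1 = 2
Sum: F(3, 6, 1) = (-54) + (-54) + (108) + (6) + (432) + (12) + (2) = 452.
Reducing mod 7: 452 ≡ 4 (mod 7).
Since F(a, b, c) ≡ 4 ≠ 0 (mod 7), P does NOT lie on the curve.


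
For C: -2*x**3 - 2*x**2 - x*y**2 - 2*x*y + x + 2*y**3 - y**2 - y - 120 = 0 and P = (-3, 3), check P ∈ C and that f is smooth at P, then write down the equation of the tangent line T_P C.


Tangent line at P: -56*x + 71*y - 381 = 0.

Step 1: f(-3, 3) = 0, so P lies on C.
Step 2: partial derivatives
  f_x(x, y) = -6*x**2 - 4*x - y**2 - 2*y + 1, f_y(x, y) = -2*x*y - 2*x + 6*y**2 - 2*y - 1.
  f_x(P) = -56, f_y(P) = 71 (gradient nonzero, so P is smooth).
Step 3: tangent line at P: -56·(x − -3) + 71·(y − 3) = 0.
Expanding: -56*x + 71*y - 381 = 0.


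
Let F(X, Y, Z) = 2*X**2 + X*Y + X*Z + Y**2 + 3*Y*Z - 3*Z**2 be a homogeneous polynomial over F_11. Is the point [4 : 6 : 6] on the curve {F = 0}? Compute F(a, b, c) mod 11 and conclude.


F(4,6,6) ≡ 6 (mod 11); P is NOT on the curve.

Evaluate F(4, 6, 6) term-by-term (mod 11).
  2*X**2 ↦ 2·16·1·1 = 32
  X*Y ↦ 1·4·6·1 = 24
  X*Z ↦ 1·4·1·6 = 24
  Y**2 ↦ 1·1·36·1 = 36
  3*Y*Z ↦ 3·1·6·6 = 108
  -3*Z**2 ↦ -3·1·1·36 = -108
Sum: F(4, 6, 6) = (32) + (24) + (24) + (36) + (108) + (-108) = 116.
Reducing mod 11: 116 ≡ 6 (mod 11).
Since F(a, b, c) ≡ 6 ≠ 0 (mod 11), P does NOT lie on the curve.


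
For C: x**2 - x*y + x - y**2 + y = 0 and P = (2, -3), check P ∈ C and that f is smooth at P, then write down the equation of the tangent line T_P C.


Tangent line at P: 8*x + 5*y - 1 = 0.

Step 1: f(2, -3) = 0, so P lies on C.
Step 2: partial derivatives
  f_x(x, y) = 2*x - y + 1, f_y(x, y) = -x - 2*y + 1.
  f_x(P) = 8, f_y(P) = 5 (gradient nonzero, so P is smooth).
Step 3: tangent line at P: 8·(x − 2) + 5·(y − -3) = 0.
Expanding: 8*x + 5*y - 1 = 0.


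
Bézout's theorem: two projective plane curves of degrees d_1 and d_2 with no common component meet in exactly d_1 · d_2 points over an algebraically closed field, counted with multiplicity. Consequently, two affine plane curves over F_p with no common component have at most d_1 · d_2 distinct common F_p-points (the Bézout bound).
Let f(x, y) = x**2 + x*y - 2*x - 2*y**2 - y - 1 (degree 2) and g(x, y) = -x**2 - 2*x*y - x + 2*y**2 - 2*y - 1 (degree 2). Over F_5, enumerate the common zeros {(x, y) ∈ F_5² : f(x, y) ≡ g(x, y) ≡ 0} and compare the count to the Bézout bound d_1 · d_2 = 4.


Common zeros: ∅; count = 0; Bézout bound = 4.

deg(f) = 2, deg(g) = 2, so Bézout bound = 4.
Scan x ∈ F_5. For each x, list the y ∈ F_5 with f(x, y) ≡ 0 and those with g(x, y) ≡ 0 (mod 5); the common zeros in that column are the intersection.
  x = 0: f ≡ 0 at y ∈ ∅; g ≡ 0 at y ∈ ∅; common: ∅.
  x = 1: f ≡ 0 at y ∈ {2, 3}; g ≡ 0 at y ∈ {1}; common: ∅.
  x = 2: f ≡ 0 at y ∈ ∅; g ≡ 0 at y ∈ ∅; common: ∅.
  x = 3: f ≡ 0 at y ∈ {3}; g ≡ 0 at y ∈ ∅; common: ∅.
  x = 4: f ≡ 0 at y ∈ {2}; g ≡ 0 at y ∈ ∅; common: ∅.
Collecting: common zeros = ∅, so the count is 0.
Comparison with the Bézout bound: 0 ≤ 4 = deg(f)·deg(g), as expected for curves with no common component (the affine F_5-count falls short of the bound because intersections may lie at infinity, over extension fields, or carry multiplicity).
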